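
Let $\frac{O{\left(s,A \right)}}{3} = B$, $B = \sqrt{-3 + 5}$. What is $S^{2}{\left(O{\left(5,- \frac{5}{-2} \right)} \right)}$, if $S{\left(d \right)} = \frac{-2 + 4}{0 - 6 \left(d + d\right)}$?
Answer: $\frac{1}{648} \approx 0.0015432$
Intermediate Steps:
$B = \sqrt{2} \approx 1.4142$
$O{\left(s,A \right)} = 3 \sqrt{2}$
$S{\left(d \right)} = - \frac{1}{6 d}$ ($S{\left(d \right)} = \frac{2}{0 - 6 \cdot 2 d} = \frac{2}{0 - 12 d} = \frac{2}{\left(-12\right) d} = 2 \left(- \frac{1}{12 d}\right) = - \frac{1}{6 d}$)
$S^{2}{\left(O{\left(5,- \frac{5}{-2} \right)} \right)} = \left(- \frac{1}{6 \cdot 3 \sqrt{2}}\right)^{2} = \left(- \frac{\frac{1}{6} \sqrt{2}}{6}\right)^{2} = \left(- \frac{\sqrt{2}}{36}\right)^{2} = \frac{1}{648}$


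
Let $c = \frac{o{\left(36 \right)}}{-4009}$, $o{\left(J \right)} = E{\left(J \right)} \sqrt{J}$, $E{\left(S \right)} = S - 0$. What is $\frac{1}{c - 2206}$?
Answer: $- \frac{4009}{8844070} \approx -0.0004533$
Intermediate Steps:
$E{\left(S \right)} = S$ ($E{\left(S \right)} = S + 0 = S$)
$o{\left(J \right)} = J^{\frac{3}{2}}$ ($o{\left(J \right)} = J \sqrt{J} = J^{\frac{3}{2}}$)
$c = - \frac{216}{4009}$ ($c = \frac{36^{\frac{3}{2}}}{-4009} = 216 \left(- \frac{1}{4009}\right) = - \frac{216}{4009} \approx -0.053879$)
$\frac{1}{c - 2206} = \frac{1}{- \frac{216}{4009} - 2206} = \frac{1}{- \frac{8844070}{4009}} = - \frac{4009}{8844070}$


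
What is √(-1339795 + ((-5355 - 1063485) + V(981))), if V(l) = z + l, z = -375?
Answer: I*√2408029 ≈ 1551.8*I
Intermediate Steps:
V(l) = -375 + l
√(-1339795 + ((-5355 - 1063485) + V(981))) = √(-1339795 + ((-5355 - 1063485) + (-375 + 981))) = √(-1339795 + (-1068840 + 606)) = √(-1339795 - 1068234) = √(-2408029) = I*√2408029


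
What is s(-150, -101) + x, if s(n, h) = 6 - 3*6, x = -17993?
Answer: -18005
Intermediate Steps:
s(n, h) = -12 (s(n, h) = 6 - 18 = -12)
s(-150, -101) + x = -12 - 17993 = -18005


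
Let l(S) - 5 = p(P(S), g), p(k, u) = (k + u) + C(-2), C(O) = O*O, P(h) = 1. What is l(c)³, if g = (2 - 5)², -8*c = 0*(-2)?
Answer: 6859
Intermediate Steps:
C(O) = O²
c = 0 (c = -0*(-2) = -⅛*0 = 0)
g = 9 (g = (-3)² = 9)
p(k, u) = 4 + k + u (p(k, u) = (k + u) + (-2)² = (k + u) + 4 = 4 + k + u)
l(S) = 19 (l(S) = 5 + (4 + 1 + 9) = 5 + 14 = 19)
l(c)³ = 19³ = 6859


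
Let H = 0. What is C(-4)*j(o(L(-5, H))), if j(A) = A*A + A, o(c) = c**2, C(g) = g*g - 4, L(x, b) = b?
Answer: 0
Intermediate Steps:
C(g) = -4 + g**2 (C(g) = g**2 - 4 = -4 + g**2)
j(A) = A + A**2 (j(A) = A**2 + A = A + A**2)
C(-4)*j(o(L(-5, H))) = (-4 + (-4)**2)*(0**2*(1 + 0**2)) = (-4 + 16)*(0*(1 + 0)) = 12*(0*1) = 12*0 = 0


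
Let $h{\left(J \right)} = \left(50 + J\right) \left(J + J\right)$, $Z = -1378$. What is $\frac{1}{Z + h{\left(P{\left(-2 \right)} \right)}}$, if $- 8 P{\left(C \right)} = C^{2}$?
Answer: $- \frac{2}{2855} \approx -0.00070053$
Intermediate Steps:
$P{\left(C \right)} = - \frac{C^{2}}{8}$
$h{\left(J \right)} = 2 J \left(50 + J\right)$ ($h{\left(J \right)} = \left(50 + J\right) 2 J = 2 J \left(50 + J\right)$)
$\frac{1}{Z + h{\left(P{\left(-2 \right)} \right)}} = \frac{1}{-1378 + 2 \left(- \frac{\left(-2\right)^{2}}{8}\right) \left(50 - \frac{\left(-2\right)^{2}}{8}\right)} = \frac{1}{-1378 + 2 \left(\left(- \frac{1}{8}\right) 4\right) \left(50 - \frac{1}{2}\right)} = \frac{1}{-1378 + 2 \left(- \frac{1}{2}\right) \left(50 - \frac{1}{2}\right)} = \frac{1}{-1378 + 2 \left(- \frac{1}{2}\right) \frac{99}{2}} = \frac{1}{-1378 - \frac{99}{2}} = \frac{1}{- \frac{2855}{2}} = - \frac{2}{2855}$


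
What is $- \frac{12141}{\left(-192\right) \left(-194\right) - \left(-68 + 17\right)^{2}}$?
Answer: $- \frac{4047}{11549} \approx -0.35042$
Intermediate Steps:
$- \frac{12141}{\left(-192\right) \left(-194\right) - \left(-68 + 17\right)^{2}} = - \frac{12141}{37248 - \left(-51\right)^{2}} = - \frac{12141}{37248 - 2601} = - \frac{12141}{34647} = \left(-12141\right) \frac{1}{34647} = - \frac{4047}{11549}$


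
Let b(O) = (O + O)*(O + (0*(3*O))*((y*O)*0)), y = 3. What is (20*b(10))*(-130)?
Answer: -520000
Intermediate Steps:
b(O) = 2*O**2 (b(O) = (O + O)*(O + (0*(3*O))*((3*O)*0)) = (2*O)*(O + 0*0) = (2*O)*(O + 0) = (2*O)*O = 2*O**2)
(20*b(10))*(-130) = (20*(2*10**2))*(-130) = (20*(2*100))*(-130) = (20*200)*(-130) = 4000*(-130) = -520000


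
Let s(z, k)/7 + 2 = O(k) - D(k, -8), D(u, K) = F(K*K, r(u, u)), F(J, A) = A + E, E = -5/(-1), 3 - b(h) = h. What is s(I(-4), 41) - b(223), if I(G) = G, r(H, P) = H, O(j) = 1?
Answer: -109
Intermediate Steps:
b(h) = 3 - h
E = 5 (E = -5*(-1) = 5)
F(J, A) = 5 + A (F(J, A) = A + 5 = 5 + A)
D(u, K) = 5 + u
s(z, k) = -42 - 7*k (s(z, k) = -14 + 7*(1 - (5 + k)) = -14 + 7*(1 + (-5 - k)) = -14 + 7*(-4 - k) = -14 + (-28 - 7*k) = -42 - 7*k)
s(I(-4), 41) - b(223) = (-42 - 7*41) - (3 - 1*223) = (-42 - 287) - (3 - 223) = -329 - 1*(-220) = -329 + 220 = -109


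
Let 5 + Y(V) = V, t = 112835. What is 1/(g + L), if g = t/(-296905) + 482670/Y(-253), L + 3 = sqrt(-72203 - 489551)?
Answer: -12219303906408725/26563849878443280131 - 6519764744689*I*sqrt(561754)/26563849878443280131 ≈ -0.00046 - 0.00018396*I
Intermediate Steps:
Y(V) = -5 + V
L = -3 + I*sqrt(561754) (L = -3 + sqrt(-72203 - 489551) = -3 + sqrt(-561754) = -3 + I*sqrt(561754) ≈ -3.0 + 749.5*I)
g = -4777874926/2553383 (g = 112835/(-296905) + 482670/(-5 - 253) = 112835*(-1/296905) + 482670/(-258) = -22567/59381 + 482670*(-1/258) = -22567/59381 - 80445/43 = -4777874926/2553383 ≈ -1871.2)
1/(g + L) = 1/(-4777874926/2553383 + (-3 + I*sqrt(561754))) = 1/(-4785535075/2553383 + I*sqrt(561754))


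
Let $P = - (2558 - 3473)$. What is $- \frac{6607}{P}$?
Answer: $- \frac{6607}{915} \approx -7.2208$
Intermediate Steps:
$P = 915$ ($P = \left(-1\right) \left(-915\right) = 915$)
$- \frac{6607}{P} = - \frac{6607}{915}$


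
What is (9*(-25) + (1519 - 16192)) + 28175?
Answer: 13277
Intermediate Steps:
(9*(-25) + (1519 - 16192)) + 28175 = (-225 - 14673) + 28175 = -14898 + 28175 = 13277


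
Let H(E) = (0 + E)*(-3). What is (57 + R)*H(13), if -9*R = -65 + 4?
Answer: -7462/3 ≈ -2487.3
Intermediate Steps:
H(E) = -3*E (H(E) = E*(-3) = -3*E)
R = 61/9 (R = -(-65 + 4)/9 = -⅑*(-61) = 61/9 ≈ 6.7778)
(57 + R)*H(13) = (57 + 61/9)*(-3*13) = (574/9)*(-39) = -7462/3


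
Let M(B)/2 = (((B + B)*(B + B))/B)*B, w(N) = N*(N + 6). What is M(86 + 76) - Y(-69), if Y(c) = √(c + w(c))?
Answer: 209952 - √4278 ≈ 2.0989e+5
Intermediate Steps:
w(N) = N*(6 + N)
Y(c) = √(c + c*(6 + c))
M(B) = 8*B² (M(B) = 2*((((B + B)*(B + B))/B)*B) = 2*((((2*B)*(2*B))/B)*B) = 2*(((4*B²)/B)*B) = 2*((4*B)*B) = 2*(4*B²) = 8*B²)
M(86 + 76) - Y(-69) = 8*(86 + 76)² - √(-69*(7 - 69)) = 8*162² - √(-69*(-62)) = 8*26244 - √4278 = 209952 - √4278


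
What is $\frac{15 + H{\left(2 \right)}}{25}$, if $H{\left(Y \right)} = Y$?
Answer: $\frac{17}{25} \approx 0.68$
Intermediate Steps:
$\frac{15 + H{\left(2 \right)}}{25} = \frac{15 + 2}{25} = \frac{1}{25} \cdot 17 = \frac{17}{25}$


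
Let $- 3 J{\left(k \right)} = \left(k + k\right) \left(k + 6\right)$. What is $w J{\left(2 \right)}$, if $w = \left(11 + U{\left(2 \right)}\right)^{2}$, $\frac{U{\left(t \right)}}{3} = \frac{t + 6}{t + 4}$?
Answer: $-2400$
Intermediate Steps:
$U{\left(t \right)} = \frac{3 \left(6 + t\right)}{4 + t}$ ($U{\left(t \right)} = 3 \frac{t + 6}{t + 4} = 3 \frac{6 + t}{4 + t} = \frac{3 \left(6 + t\right)}{4 + t}$)
$J{\left(k \right)} = - \frac{2 k \left(6 + k\right)}{3}$ ($J{\left(k \right)} = - \frac{\left(k + k\right) \left(k + 6\right)}{3} = - \frac{2 k \left(6 + k\right)}{3}$)
$w = 225$ ($w = \left(11 + \frac{3 \left(6 + 2\right)}{4 + 2}\right)^{2} = \left(11 + 3 \cdot \frac{1}{6} \cdot 8\right)^{2} = \left(11 + 4\right)^{2} = 15^{2} = 225$)
$w J{\left(2 \right)} = 225 \left(\left(- \frac{2}{3}\right) 2 \left(6 + 2\right)\right) = 225 \left(\left(- \frac{2}{3}\right) 2 \cdot 8\right) = 225 \left(- \frac{32}{3}\right) = -2400$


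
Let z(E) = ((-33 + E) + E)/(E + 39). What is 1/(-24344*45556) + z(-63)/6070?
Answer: 3673610027/3365861326240 ≈ 0.0010914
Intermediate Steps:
z(E) = (-33 + 2*E)/(39 + E)
1/(-24344*45556) + z(-63)/6070 = 1/(-24344*45556) + ((-33 + 2*(-63))/(39 - 63))/6070 = -1/24344*1/45556 + ((-33 - 126)/(-24))*(1/6070) = -1/1109015264 - 1/24*(-159)*(1/6070) = -1/1109015264 + (53/8)*(1/6070) = -1/1109015264 + 53/48560 = 3673610027/3365861326240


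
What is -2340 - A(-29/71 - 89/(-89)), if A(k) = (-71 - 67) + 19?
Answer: -2221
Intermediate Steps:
A(k) = -119 (A(k) = -138 + 19 = -119)
-2340 - A(-29/71 - 89/(-89)) = -2340 - 1*(-119) = -2340 + 119 = -2221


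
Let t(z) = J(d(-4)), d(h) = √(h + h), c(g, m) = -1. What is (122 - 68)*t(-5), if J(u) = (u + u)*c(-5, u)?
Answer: -216*I*√2 ≈ -305.47*I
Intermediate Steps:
d(h) = √2*√h (d(h) = √(2*h) = √2*√h)
J(u) = -2*u (J(u) = (u + u)*(-1) = (2*u)*(-1) = -2*u)
t(z) = -4*I*√2 (t(z) = -2*√2*√(-4) = -2*√2*2*I = -4*I*√2)
(122 - 68)*t(-5) = (122 - 68)*(-4*I*√2) = 54*(-4*I*√2) = -216*I*√2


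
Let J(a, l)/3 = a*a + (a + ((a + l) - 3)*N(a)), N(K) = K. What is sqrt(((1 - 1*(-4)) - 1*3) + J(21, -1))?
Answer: sqrt(2459) ≈ 49.588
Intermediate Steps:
J(a, l) = 3*a + 3*a**2 + 3*a*(-3 + a + l) (J(a, l) = 3*(a*a + (a + ((a + l) - 3)*a)) = 3*(a**2 + (a + (-3 + a + l)*a)) = 3*(a**2 + (a + a*(-3 + a + l))) = 3*(a + a**2 + a*(-3 + a + l)) = 3*a + 3*a**2 + 3*a*(-3 + a + l))
sqrt(((1 - 1*(-4)) - 1*3) + J(21, -1)) = sqrt(((1 - 1*(-4)) - 1*3) + 3*21*(-2 - 1 + 2*21)) = sqrt(((1 + 4) - 3) + 3*21*(-2 - 1 + 42)) = sqrt((5 - 3) + 3*21*39) = sqrt(2 + 2457) = sqrt(2459)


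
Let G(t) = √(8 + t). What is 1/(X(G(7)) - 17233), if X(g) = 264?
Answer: -1/16969 ≈ -5.8931e-5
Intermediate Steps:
1/(X(G(7)) - 17233) = 1/(264 - 17233) = 1/(-16969) = -1/16969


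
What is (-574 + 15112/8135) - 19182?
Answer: -160699948/8135 ≈ -19754.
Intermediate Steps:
(-574 + 15112/8135) - 19182 = -4654378/8135 - 19182 = -160699948/8135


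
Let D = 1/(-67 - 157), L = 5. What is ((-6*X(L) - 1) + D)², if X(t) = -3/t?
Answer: 8450649/1254400 ≈ 6.7368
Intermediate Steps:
D = -1/224 (D = 1/(-224) = -1/224 ≈ -0.0044643)
((-6*X(L) - 1) + D)² = ((-(-18)/5 - 1) - 1/224)² = ((-6*(-⅗) - 1) - 1/224)² = ((18/5 - 1) - 1/224)² = (13/5 - 1/224)² = (2907/1120)² = 8450649/1254400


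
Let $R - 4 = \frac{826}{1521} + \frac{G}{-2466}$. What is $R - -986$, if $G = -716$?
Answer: $\frac{22940766}{23153} \approx 990.83$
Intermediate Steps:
$R = \frac{111908}{23153}$ ($R = 4 + \left(\frac{826}{1521} - \frac{716}{-2466}\right) = 4 + \left(826 \cdot \frac{1}{1521} - - \frac{358}{1233}\right) = 4 + \left(\frac{826}{1521} + \frac{358}{1233}\right) = 4 + \frac{19296}{23153} = \frac{111908}{23153} \approx 4.8334$)
$R - -986 = \frac{111908}{23153} - -986 = \frac{111908}{23153} + 986 = \frac{22940766}{23153}$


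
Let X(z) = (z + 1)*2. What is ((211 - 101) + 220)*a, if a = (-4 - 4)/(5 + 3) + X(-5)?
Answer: -2970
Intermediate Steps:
X(z) = 2 + 2*z (X(z) = (1 + z)*2 = 2 + 2*z)
a = -9 (a = (-4 - 4)/(5 + 3) + (2 + 2*(-5)) = -8/8 + (2 - 10) = -8*⅛ - 8 = -1 - 8 = -9)
((211 - 101) + 220)*a = ((211 - 101) + 220)*(-9) = (110 + 220)*(-9) = 330*(-9) = -2970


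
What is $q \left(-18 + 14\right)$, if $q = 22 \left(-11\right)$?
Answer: $968$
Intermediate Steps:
$q = -242$
$q \left(-18 + 14\right) = - 242 \left(-18 + 14\right) = \left(-242\right) \left(-4\right) = 968$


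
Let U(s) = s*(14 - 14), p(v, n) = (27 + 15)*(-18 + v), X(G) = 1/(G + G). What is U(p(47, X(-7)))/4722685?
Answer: 0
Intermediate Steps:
X(G) = 1/(2*G)
p(v, n) = -756 + 42*v (p(v, n) = 42*(-18 + v) = -756 + 42*v)
U(s) = 0 (U(s) = s*0 = 0)
U(p(47, X(-7)))/4722685 = 0/4722685 = 0*(1/4722685) = 0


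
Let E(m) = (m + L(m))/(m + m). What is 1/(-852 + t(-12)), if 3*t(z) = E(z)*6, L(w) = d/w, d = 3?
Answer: -48/40847 ≈ -0.0011751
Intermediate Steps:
L(w) = 3/w
E(m) = (m + 3/m)/(2*m) (E(m) = (m + 3/m)/(m + m) = (m + 3/m)/((2*m)) = (m + 3/m)*(1/(2*m)) = (m + 3/m)/(2*m))
t(z) = (3 + z²)/z² (t(z) = (((3 + z²)/(2*z²))*6)/3 = (3*(3 + z²)/z²)/3 = (3 + z²)/z²)
1/(-852 + t(-12)) = 1/(-852 + (1 + 3/(-12)²)) = 1/(-852 + (1 + 3*(1/144))) = 1/(-852 + (1 + 1/48)) = 1/(-852 + 49/48) = 1/(-40847/48) = -48/40847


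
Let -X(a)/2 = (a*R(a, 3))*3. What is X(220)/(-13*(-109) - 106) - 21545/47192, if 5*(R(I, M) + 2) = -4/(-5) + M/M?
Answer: 123192911/103114520 ≈ 1.1947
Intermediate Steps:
R(I, M) = -41/25 (R(I, M) = -2 + (-4/(-5) + M/M)/5 = -2 + (-4*(-⅕) + 1)/5 = -2 + (⅘ + 1)/5 = -2 + (⅕)*(9/5) = -2 + 9/25 = -41/25)
X(a) = 246*a/25 (X(a) = -2*a*(-41/25)*3 = -2*(-41*a/25)*3 = -(-246)*a/25 = 246*a/25)
X(220)/(-13*(-109) - 106) - 21545/47192 = ((246/25)*220)/(-13*(-109) - 106) - 21545/47192 = 10824/(5*(1417 - 106)) - 21545*1/47192 = (10824/5)/1311 - 21545/47192 = (10824/5)*(1/1311) - 21545/47192 = 3608/2185 - 21545/47192 = 123192911/103114520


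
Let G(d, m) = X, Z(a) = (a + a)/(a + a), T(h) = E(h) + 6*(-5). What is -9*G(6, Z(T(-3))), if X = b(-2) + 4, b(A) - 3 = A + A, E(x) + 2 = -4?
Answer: -27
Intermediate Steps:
E(x) = -6 (E(x) = -2 - 4 = -6)
b(A) = 3 + 2*A (b(A) = 3 + (A + A) = 3 + 2*A)
T(h) = -36 (T(h) = -6 + 6*(-5) = -6 - 30 = -36)
Z(a) = 1 (Z(a) = (2*a)/((2*a)) = (2*a)*(1/(2*a)) = 1)
X = 3 (X = (3 + 2*(-2)) + 4 = (3 - 4) + 4 = -1 + 4 = 3)
G(d, m) = 3
-9*G(6, Z(T(-3))) = -9*3 = -27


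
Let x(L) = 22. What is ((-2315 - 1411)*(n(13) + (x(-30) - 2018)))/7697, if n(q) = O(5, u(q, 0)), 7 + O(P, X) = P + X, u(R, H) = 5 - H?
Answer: 7425918/7697 ≈ 964.78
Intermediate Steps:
O(P, X) = -7 + P + X (O(P, X) = -7 + (P + X) = -7 + P + X)
n(q) = 3 (n(q) = -7 + 5 + (5 - 1*0) = -7 + 5 + (5 + 0) = -7 + 5 + 5 = 3)
((-2315 - 1411)*(n(13) + (x(-30) - 2018)))/7697 = ((-2315 - 1411)*(3 + (22 - 2018)))/7697 = -3726*(3 - 1996)*(1/7697) = -3726*(-1993)*(1/7697) = 7425918*(1/7697) = 7425918/7697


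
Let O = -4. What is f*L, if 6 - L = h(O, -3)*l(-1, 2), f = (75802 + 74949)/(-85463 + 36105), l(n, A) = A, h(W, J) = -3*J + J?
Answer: 452253/24679 ≈ 18.325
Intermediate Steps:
h(W, J) = -2*J
f = -150751/49358 (f = 150751/(-49358) = 150751*(-1/49358) = -150751/49358 ≈ -3.0542)
L = -6 (L = 6 - (-2*(-3))*2 = 6 - 6*2 = 6 - 1*12 = 6 - 12 = -6)
f*L = -150751/49358*(-6) = 452253/24679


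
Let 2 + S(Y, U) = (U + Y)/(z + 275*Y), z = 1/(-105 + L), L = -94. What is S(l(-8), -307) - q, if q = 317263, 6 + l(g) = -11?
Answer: -147579906957/465163 ≈ -3.1727e+5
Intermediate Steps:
l(g) = -17 (l(g) = -6 - 11 = -17)
z = -1/199 (z = 1/(-105 - 94) = 1/(-199) = -1/199 ≈ -0.0050251)
S(Y, U) = -2 + (U + Y)/(-1/199 + 275*Y)
S(l(-8), -307) - q = (2 - 109251*(-17) + 199*(-307))/(-1 + 54725*(-17)) - 1*317263 = (2 + 1857267 - 61093)/(-1 - 930325) - 317263 = 1796176/(-930326) - 317263 = -1/930326*1796176 - 317263 = -898088/465163 - 317263 = -147579906957/465163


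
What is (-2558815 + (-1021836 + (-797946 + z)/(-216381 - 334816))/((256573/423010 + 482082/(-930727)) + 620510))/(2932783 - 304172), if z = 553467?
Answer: -5469243471627949693621642505/5618422706981995464248378659 ≈ -0.97345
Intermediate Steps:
(-2558815 + (-1021836 + (-797946 + z)/(-216381 - 334816))/((256573/423010 + 482082/(-930727)) + 620510))/(2932783 - 304172) = (-2558815 + (-1021836 + (-797946 + 553467)/(-216381 - 334816))/((256573/423010 + 482082/(-930727)) + 620510))/(2932783 - 304172) = (-2558815 + (-1021836 - 244479/(-551197))/((256573*(1/423010) + 482082*(-1/930727)) + 620510))/2628611 = (-2558815 + (-1021836 - 244479*(-1/551197))/((256573/423010 - 482082/930727) + 620510))*(1/2628611) = (-2558815 + (-1021836 + 244479/551197)/(4981987393/56243832610 + 620510))*(1/2628611) = (-2558815 - 563232693213/(551197*34899865554818493/56243832610))*(1/2628611) = (-2558815 - 563232693213/551197*56243832610/34899865554818493)*(1/2628611) = (-2558815 - 3519818368616828341770/2137411243802143209569)*(1/2628611) = -5469243471627949693621642505/2137411243802143209569*1/2628611 = -5469243471627949693621642505/5618422706981995464248378659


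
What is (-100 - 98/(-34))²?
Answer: 2725801/289 ≈ 9431.8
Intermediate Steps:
(-100 - 98/(-34))² = (-100 - 98*(-1/34))² = (-100 + 49/17)² = (-1651/17)² = 2725801/289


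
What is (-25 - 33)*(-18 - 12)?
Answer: 1740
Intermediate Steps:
(-25 - 33)*(-18 - 12) = -58*(-30) = 1740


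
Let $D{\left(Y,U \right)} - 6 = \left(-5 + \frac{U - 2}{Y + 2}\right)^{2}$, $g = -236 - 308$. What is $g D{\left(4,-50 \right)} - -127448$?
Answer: $\frac{203192}{9} \approx 22577.0$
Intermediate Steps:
$g = -544$ ($g = -236 - 308 = -544$)
$D{\left(Y,U \right)} = 6 + \left(-5 + \frac{-2 + U}{2 + Y}\right)^{2}$ ($D{\left(Y,U \right)} = 6 + \left(-5 + \frac{U - 2}{Y + 2}\right)^{2} = 6 + \left(-5 + \frac{-2 + U}{2 + Y}\right)^{2}$)
$g D{\left(4,-50 \right)} - -127448 = - 544 \left(6 + \frac{\left(12 - -50 + 5 \cdot 4\right)^{2}}{\left(2 + 4\right)^{2}}\right) - -127448 = - 544 \left(6 + \frac{\left(12 + 50 + 20\right)^{2}}{36}\right) + 127448 = - 544 \left(6 + \frac{82^{2}}{36}\right) + 127448 = - 544 \left(6 + \frac{1}{36} \cdot 6724\right) + 127448 = - 544 \left(6 + \frac{1681}{9}\right) + 127448 = \left(-544\right) \frac{1735}{9} + 127448 = - \frac{943840}{9} + 127448 = \frac{203192}{9}$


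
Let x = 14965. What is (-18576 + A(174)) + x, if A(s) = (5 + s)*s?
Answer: 27535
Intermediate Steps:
A(s) = s*(5 + s)
(-18576 + A(174)) + x = (-18576 + 174*(5 + 174)) + 14965 = (-18576 + 174*179) + 14965 = (-18576 + 31146) + 14965 = 12570 + 14965 = 27535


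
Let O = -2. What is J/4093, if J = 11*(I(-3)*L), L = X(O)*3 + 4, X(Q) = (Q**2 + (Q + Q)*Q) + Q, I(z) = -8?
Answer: -2992/4093 ≈ -0.73100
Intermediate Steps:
X(Q) = Q + 3*Q**2 (X(Q) = (Q**2 + (2*Q)*Q) + Q = (Q**2 + 2*Q**2) + Q = 3*Q**2 + Q = Q + 3*Q**2)
L = 34 (L = -2*(1 + 3*(-2))*3 + 4 = -2*(1 - 6)*3 + 4 = -2*(-5)*3 + 4 = 10*3 + 4 = 30 + 4 = 34)
J = -2992 (J = 11*(-8*34) = 11*(-272) = -2992)
J/4093 = -2992/4093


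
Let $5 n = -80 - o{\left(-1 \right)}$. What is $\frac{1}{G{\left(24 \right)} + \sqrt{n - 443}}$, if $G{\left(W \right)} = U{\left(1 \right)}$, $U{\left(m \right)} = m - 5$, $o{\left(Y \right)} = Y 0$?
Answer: $- \frac{4}{475} - \frac{3 i \sqrt{51}}{475} \approx -0.008421 - 0.045104 i$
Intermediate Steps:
$o{\left(Y \right)} = 0$
$U{\left(m \right)} = -5 + m$ ($U{\left(m \right)} = m - 5 = -5 + m$)
$n = -16$ ($n = \frac{-80 - 0}{5} = \frac{-80 + 0}{5} = \frac{1}{5} \left(-80\right) = -16$)
$G{\left(W \right)} = -4$ ($G{\left(W \right)} = -5 + 1 = -4$)
$\frac{1}{G{\left(24 \right)} + \sqrt{n - 443}} = \frac{1}{-4 + \sqrt{-16 - 443}} = \frac{1}{-4 + \sqrt{-459}} = \frac{1}{-4 + 3 i \sqrt{51}}$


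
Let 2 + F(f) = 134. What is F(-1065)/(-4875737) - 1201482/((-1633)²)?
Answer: -5858462245182/13002074224793 ≈ -0.45058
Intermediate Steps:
F(f) = 132 (F(f) = -2 + 134 = 132)
F(-1065)/(-4875737) - 1201482/((-1633)²) = 132/(-4875737) - 1201482/((-1633)²) = 132*(-1/4875737) - 1201482/2666689 = -132/4875737 - 1201482*1/2666689 = -132/4875737 - 1201482/2666689 = -5858462245182/13002074224793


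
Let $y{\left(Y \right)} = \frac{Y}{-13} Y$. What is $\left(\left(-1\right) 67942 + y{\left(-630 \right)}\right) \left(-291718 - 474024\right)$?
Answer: $\frac{980261558332}{13} \approx 7.5405 \cdot 10^{10}$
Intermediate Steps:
$y{\left(Y \right)} = - \frac{Y^{2}}{13}$ ($y{\left(Y \right)} = Y \left(- \frac{1}{13}\right) Y = - \frac{Y}{13} Y = - \frac{Y^{2}}{13}$)
$\left(\left(-1\right) 67942 + y{\left(-630 \right)}\right) \left(-291718 - 474024\right) = \left(\left(-1\right) 67942 - \frac{\left(-630\right)^{2}}{13}\right) \left(-291718 - 474024\right) = \left(-67942 - \frac{396900}{13}\right) \left(-765742\right) = \left(- \frac{1280146}{13}\right) \left(-765742\right) = \frac{980261558332}{13}$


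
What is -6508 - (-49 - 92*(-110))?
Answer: -16579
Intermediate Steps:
-6508 - (-49 - 92*(-110)) = -6508 - (-49 + 10120) = -6508 - 1*10071 = -6508 - 10071 = -16579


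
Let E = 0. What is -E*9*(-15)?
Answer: 0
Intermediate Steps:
-E*9*(-15) = -0*9*(-15) = -1*0*(-15) = 0*(-15) = 0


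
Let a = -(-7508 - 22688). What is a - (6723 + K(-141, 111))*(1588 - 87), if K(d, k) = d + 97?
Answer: -9994983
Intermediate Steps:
K(d, k) = 97 + d
a = 30196 (a = -1*(-30196) = 30196)
a - (6723 + K(-141, 111))*(1588 - 87) = 30196 - (6723 + (97 - 141))*(1588 - 87) = 30196 - (6723 - 44)*1501 = 30196 - 6679*1501 = 30196 - 1*10025179 = 30196 - 10025179 = -9994983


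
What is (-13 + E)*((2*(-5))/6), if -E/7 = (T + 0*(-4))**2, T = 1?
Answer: 100/3 ≈ 33.333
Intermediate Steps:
E = -7 (E = -7*(1 + 0*(-4))**2 = -7*(1 + 0)**2 = -7*1**2 = -7*1 = -7)
(-13 + E)*((2*(-5))/6) = (-13 - 7)*((2*(-5))/6) = -(-200)/6 = -20*(-5/3) = 100/3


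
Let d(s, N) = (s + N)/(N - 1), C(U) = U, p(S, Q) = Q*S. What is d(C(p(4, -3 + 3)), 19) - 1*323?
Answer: -5795/18 ≈ -321.94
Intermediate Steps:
d(s, N) = (N + s)/(-1 + N)
d(C(p(4, -3 + 3)), 19) - 1*323 = (19 + (-3 + 3)*4)/(-1 + 19) - 1*323 = (19 + 0*4)/18 - 323 = (19 + 0)/18 - 323 = (1/18)*19 - 323 = 19/18 - 323 = -5795/18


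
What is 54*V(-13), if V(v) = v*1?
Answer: -702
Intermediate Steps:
V(v) = v
54*V(-13) = 54*(-13) = -702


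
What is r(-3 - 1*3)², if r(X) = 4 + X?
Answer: 4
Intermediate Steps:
r(-3 - 1*3)² = (4 + (-3 - 1*3))² = (4 + (-3 - 3))² = (4 - 6)² = (-2)² = 4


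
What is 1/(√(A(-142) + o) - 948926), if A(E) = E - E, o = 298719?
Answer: -948926/900460254757 - 3*√33191/900460254757 ≈ -1.0544e-6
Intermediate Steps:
A(E) = 0
1/(√(A(-142) + o) - 948926) = 1/(√(0 + 298719) - 948926) = 1/(√298719 - 948926) = 1/(3*√33191 - 948926) = 1/(-948926 + 3*√33191)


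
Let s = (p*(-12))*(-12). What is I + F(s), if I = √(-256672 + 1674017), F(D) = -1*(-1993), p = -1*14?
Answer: 1993 + √1417345 ≈ 3183.5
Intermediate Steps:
p = -14
s = -2016 (s = -14*(-12)*(-12) = 168*(-12) = -2016)
F(D) = 1993
I = √1417345 ≈ 1190.5
I + F(s) = √1417345 + 1993 = 1993 + √1417345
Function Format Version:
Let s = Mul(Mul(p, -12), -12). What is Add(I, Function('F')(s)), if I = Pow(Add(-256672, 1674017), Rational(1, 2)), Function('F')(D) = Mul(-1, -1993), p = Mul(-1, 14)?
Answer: Add(1993, Pow(1417345, Rational(1, 2))) ≈ 3183.5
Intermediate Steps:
p = -14
s = -2016 (s = Mul(Mul(-14, -12), -12) = Mul(168, -12) = -2016)
Function('F')(D) = 1993
I = Pow(1417345, Rational(1, 2)) ≈ 1190.5
Add(I, Function('F')(s)) = Add(Pow(1417345, Rational(1, 2)), 1993) = Add(1993, Pow(1417345, Rational(1, 2)))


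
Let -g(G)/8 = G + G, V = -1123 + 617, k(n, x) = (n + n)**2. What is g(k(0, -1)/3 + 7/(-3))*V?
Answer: -56672/3 ≈ -18891.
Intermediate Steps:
k(n, x) = 4*n**2 (k(n, x) = (2*n)**2 = 4*n**2)
V = -506
g(G) = -16*G (g(G) = -8*(G + G) = -16*G)
g(k(0, -1)/3 + 7/(-3))*V = -16*((4*0**2)/3 + 7/(-3))*(-506) = -16*((4*0)*(1/3) + 7*(-1/3))*(-506) = -16*(0*(1/3) - 7/3)*(-506) = -16*(0 - 7/3)*(-506) = -16*(-7/3)*(-506) = (112/3)*(-506) = -56672/3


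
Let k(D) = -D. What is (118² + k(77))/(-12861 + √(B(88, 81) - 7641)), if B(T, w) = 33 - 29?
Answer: -178086267/165412958 - 13847*I*√7637/165412958 ≈ -1.0766 - 0.0073156*I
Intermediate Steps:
B(T, w) = 4
(118² + k(77))/(-12861 + √(B(88, 81) - 7641)) = (118² - 1*77)/(-12861 + √(4 - 7641)) = (13924 - 77)/(-12861 + √(-7637)) = 13847/(-12861 + I*√7637)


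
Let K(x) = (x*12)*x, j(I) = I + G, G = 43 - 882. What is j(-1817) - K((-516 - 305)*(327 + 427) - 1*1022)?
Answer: -4613633320288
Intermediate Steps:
G = -839
j(I) = -839 + I (j(I) = I - 839 = -839 + I)
K(x) = 12*x² (K(x) = (12*x)*x = 12*x²)
j(-1817) - K((-516 - 305)*(327 + 427) - 1*1022) = (-839 - 1817) - 12*((-516 - 305)*(327 + 427) - 1*1022)² = -2656 - 12*(-821*754 - 1022)² = -2656 - 12*(-619034 - 1022)² = -2656 - 12*(-620056)² = -2656 - 12*384469443136 = -2656 - 1*4613633317632 = -2656 - 4613633317632 = -4613633320288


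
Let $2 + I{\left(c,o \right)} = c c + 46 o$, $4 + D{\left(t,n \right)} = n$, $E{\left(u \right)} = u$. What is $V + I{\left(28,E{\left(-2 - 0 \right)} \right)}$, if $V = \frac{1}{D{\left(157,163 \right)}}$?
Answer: $\frac{109711}{159} \approx 690.01$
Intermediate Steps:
$D{\left(t,n \right)} = -4 + n$
$V = \frac{1}{159}$ ($V = \frac{1}{-4 + 163} = \frac{1}{159} \approx 0.0062893$)
$I{\left(c,o \right)} = -2 + c^{2} + 46 o$ ($I{\left(c,o \right)} = -2 + \left(c c + 46 o\right) = -2 + \left(c^{2} + 46 o\right) = -2 + c^{2} + 46 o$)
$V + I{\left(28,E{\left(-2 - 0 \right)} \right)} = \frac{1}{159} + \left(-2 + 28^{2} + 46 \left(-2 - 0\right)\right) = \frac{1}{159} + \left(-2 + 784 + 46 \left(-2 + 0\right)\right) = \frac{1}{159} + \left(-2 + 784 + 46 \left(-2\right)\right) = \frac{1}{159} - -690 = \frac{1}{159} + 690 = \frac{109711}{159}$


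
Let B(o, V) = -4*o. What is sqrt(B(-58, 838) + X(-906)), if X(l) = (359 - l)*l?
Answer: I*sqrt(1145858) ≈ 1070.4*I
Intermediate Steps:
X(l) = l*(359 - l)
sqrt(B(-58, 838) + X(-906)) = sqrt(-4*(-58) - 906*(359 - 1*(-906))) = sqrt(232 - 906*(359 + 906)) = sqrt(232 - 906*1265) = sqrt(232 - 1146090) = sqrt(-1145858) = I*sqrt(1145858)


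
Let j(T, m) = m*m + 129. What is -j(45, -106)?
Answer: -11365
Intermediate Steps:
j(T, m) = 129 + m² (j(T, m) = m² + 129 = 129 + m²)
-j(45, -106) = -(129 + (-106)²) = -(129 + 11236) = -1*11365 = -11365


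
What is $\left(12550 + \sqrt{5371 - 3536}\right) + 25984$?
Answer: $38534 + \sqrt{1835} \approx 38577.0$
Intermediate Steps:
$\left(12550 + \sqrt{5371 - 3536}\right) + 25984 = \left(12550 + \sqrt{1835}\right) + 25984 = 38534 + \sqrt{1835}$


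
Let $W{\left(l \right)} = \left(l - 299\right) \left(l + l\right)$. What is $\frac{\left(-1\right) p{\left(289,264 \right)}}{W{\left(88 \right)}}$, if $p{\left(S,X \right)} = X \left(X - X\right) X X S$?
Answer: $0$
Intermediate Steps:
$p{\left(S,X \right)} = 0$ ($p{\left(S,X \right)} = X 0 X X S = X 0 X S = X 0 S = 0 S = 0$)
$W{\left(l \right)} = 2 l \left(-299 + l\right)$ ($W{\left(l \right)} = \left(-299 + l\right) 2 l = 2 l \left(-299 + l\right)$)
$\frac{\left(-1\right) p{\left(289,264 \right)}}{W{\left(88 \right)}} = \frac{\left(-1\right) 0}{2 \cdot 88 \left(-299 + 88\right)} = \frac{0}{2 \cdot 88 \left(-211\right)} = \frac{0}{-37136} = 0 \left(- \frac{1}{37136}\right) = 0$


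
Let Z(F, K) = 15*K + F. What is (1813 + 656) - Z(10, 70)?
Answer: 1409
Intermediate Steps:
Z(F, K) = F + 15*K
(1813 + 656) - Z(10, 70) = (1813 + 656) - (10 + 15*70) = 2469 - (10 + 1050) = 2469 - 1*1060 = 2469 - 1060 = 1409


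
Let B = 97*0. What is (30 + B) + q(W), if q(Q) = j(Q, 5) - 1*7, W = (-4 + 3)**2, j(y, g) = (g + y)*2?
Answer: 35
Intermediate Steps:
j(y, g) = 2*g + 2*y
W = 1 (W = (-1)**2 = 1)
q(Q) = 3 + 2*Q (q(Q) = (2*5 + 2*Q) - 1*7 = (10 + 2*Q) - 7 = 3 + 2*Q)
B = 0
(30 + B) + q(W) = (30 + 0) + (3 + 2*1) = 30 + (3 + 2) = 30 + 5 = 35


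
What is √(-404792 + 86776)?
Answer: 8*I*√4969 ≈ 563.93*I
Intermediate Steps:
√(-404792 + 86776) = √(-318016) = 8*I*√4969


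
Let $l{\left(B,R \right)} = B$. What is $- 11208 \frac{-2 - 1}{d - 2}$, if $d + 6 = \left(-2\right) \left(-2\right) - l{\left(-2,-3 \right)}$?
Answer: $-16812$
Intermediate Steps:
$d = 0$ ($d = -6 - -6 = -6 + \left(4 + 2\right) = -6 + 6 = 0$)
$- 11208 \frac{-2 - 1}{d - 2} = - 11208 \frac{-2 - 1}{0 - 2} = - 11208 \left(- \frac{3}{-2}\right) = - 11208 \left(\left(-3\right) \left(- \frac{1}{2}\right)\right) = \left(-11208\right) \frac{3}{2} = -16812$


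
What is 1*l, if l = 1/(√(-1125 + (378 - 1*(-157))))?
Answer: -I*√590/590 ≈ -0.041169*I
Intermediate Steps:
l = -I*√590/590 (l = 1/(√(-1125 + (378 + 157))) = 1/(√(-1125 + 535)) = 1/(√(-590)) = 1/(I*√590) = -I*√590/590 ≈ -0.041169*I)
1*l = 1*(-I*√590/590) = -I*√590/590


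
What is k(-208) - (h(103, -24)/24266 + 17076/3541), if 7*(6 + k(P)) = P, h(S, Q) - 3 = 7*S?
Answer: -12199992900/300740671 ≈ -40.566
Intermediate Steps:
h(S, Q) = 3 + 7*S
k(P) = -6 + P/7
k(-208) - (h(103, -24)/24266 + 17076/3541) = (-6 + (1/7)*(-208)) - ((3 + 7*103)/24266 + 17076/3541) = (-6 - 208/7) - ((3 + 721)*(1/24266) + 17076*(1/3541)) = -250/7 - (724*(1/24266) + 17076/3541) = -250/7 - (362/12133 + 17076/3541) = -250/7 - 1*208464950/42962953 = -250/7 - 208464950/42962953 = -12199992900/300740671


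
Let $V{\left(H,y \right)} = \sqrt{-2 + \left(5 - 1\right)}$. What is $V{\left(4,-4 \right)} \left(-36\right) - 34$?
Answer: $-34 - 36 \sqrt{2} \approx -84.912$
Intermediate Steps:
$V{\left(H,y \right)} = \sqrt{2}$ ($V{\left(H,y \right)} = \sqrt{-2 + 4} = \sqrt{2}$)
$V{\left(4,-4 \right)} \left(-36\right) - 34 = \sqrt{2} \left(-36\right) - 34 = - 36 \sqrt{2} - 34 = -34 - 36 \sqrt{2}$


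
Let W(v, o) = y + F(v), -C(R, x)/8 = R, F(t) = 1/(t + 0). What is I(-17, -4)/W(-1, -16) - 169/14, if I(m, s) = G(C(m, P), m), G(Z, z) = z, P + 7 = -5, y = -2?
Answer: -269/42 ≈ -6.4048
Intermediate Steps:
P = -12 (P = -7 - 5 = -12)
F(t) = 1/t
C(R, x) = -8*R
I(m, s) = m
W(v, o) = -2 + 1/v
I(-17, -4)/W(-1, -16) - 169/14 = -17/(-2 + 1/(-1)) - 169/14 = -17/(-2 - 1) - 169*1/14 = -17/(-3) - 169/14 = -17*(-⅓) - 169/14 = 17/3 - 169/14 = -269/42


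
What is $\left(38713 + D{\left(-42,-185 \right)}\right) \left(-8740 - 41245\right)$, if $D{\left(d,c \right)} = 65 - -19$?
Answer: $-1939268045$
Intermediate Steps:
$D{\left(d,c \right)} = 84$ ($D{\left(d,c \right)} = 65 + 19 = 84$)
$\left(38713 + D{\left(-42,-185 \right)}\right) \left(-8740 - 41245\right) = \left(38713 + 84\right) \left(-8740 - 41245\right) = 38797 \left(-49985\right) = -1939268045$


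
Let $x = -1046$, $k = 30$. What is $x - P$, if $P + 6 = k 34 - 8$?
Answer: $-2052$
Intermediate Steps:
$P = 1006$ ($P = -6 + \left(30 \cdot 34 - 8\right) = -6 + \left(1020 - 8\right) = -6 + 1012 = 1006$)
$x - P = -1046 - 1006 = -2052$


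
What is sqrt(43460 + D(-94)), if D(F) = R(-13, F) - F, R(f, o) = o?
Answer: 2*sqrt(10865) ≈ 208.47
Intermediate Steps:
D(F) = 0 (D(F) = F - F = 0)
sqrt(43460 + D(-94)) = sqrt(43460 + 0) = sqrt(43460) = 2*sqrt(10865)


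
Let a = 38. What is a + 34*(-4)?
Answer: -98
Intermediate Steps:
a + 34*(-4) = 38 + 34*(-4) = 38 - 136 = -98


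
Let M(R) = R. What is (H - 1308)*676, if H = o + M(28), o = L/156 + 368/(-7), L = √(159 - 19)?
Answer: -6305728/7 + 26*√35/3 ≈ -9.0077e+5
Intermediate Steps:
L = 2*√35 (L = √140 = 2*√35 ≈ 11.832)
o = -368/7 + √35/78 (o = (2*√35)/156 + 368/(-7) = (2*√35)*(1/156) + 368*(-⅐) = √35/78 - 368/7 = -368/7 + √35/78 ≈ -52.496)
H = -172/7 + √35/78 (H = (-368/7 + √35/78) + 28 = -172/7 + √35/78 ≈ -24.496)
(H - 1308)*676 = ((-172/7 + √35/78) - 1308)*676 = (-9328/7 + √35/78)*676 = -6305728/7 + 26*√35/3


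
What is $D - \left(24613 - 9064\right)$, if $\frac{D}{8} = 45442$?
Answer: $347987$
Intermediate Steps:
$D = 363536$ ($D = 8 \cdot 45442 = 363536$)
$D - \left(24613 - 9064\right) = 363536 - \left(24613 - 9064\right) = 363536 - 15549 = 347987$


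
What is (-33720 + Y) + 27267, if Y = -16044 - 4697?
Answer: -27194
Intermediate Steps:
Y = -20741
(-33720 + Y) + 27267 = (-33720 - 20741) + 27267 = -54461 + 27267 = -27194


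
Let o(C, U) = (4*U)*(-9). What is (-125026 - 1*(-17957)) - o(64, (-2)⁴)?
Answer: -106493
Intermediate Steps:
o(C, U) = -36*U
(-125026 - 1*(-17957)) - o(64, (-2)⁴) = (-125026 - 1*(-17957)) - (-36)*(-2)⁴ = (-125026 + 17957) - (-36)*16 = -107069 - 1*(-576) = -107069 + 576 = -106493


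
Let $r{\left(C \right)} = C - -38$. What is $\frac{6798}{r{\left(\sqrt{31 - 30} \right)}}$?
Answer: $\frac{2266}{13} \approx 174.31$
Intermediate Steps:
$r{\left(C \right)} = 38 + C$ ($r{\left(C \right)} = C + 38 = 38 + C$)
$\frac{6798}{r{\left(\sqrt{31 - 30} \right)}} = \frac{6798}{38 + \sqrt{31 - 30}} = \frac{6798}{38 + \sqrt{1}} = \frac{6798}{38 + 1} = \frac{6798}{39} = 6798 \cdot \frac{1}{39} = \frac{2266}{13}$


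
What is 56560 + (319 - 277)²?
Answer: 58324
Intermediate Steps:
56560 + (319 - 277)² = 56560 + 42² = 56560 + 1764 = 58324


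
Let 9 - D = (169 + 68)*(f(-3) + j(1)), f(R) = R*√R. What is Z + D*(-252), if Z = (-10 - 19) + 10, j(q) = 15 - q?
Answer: 833849 - 179172*I*√3 ≈ 8.3385e+5 - 3.1034e+5*I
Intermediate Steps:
f(R) = R^(3/2)
D = -3309 + 711*I*√3 (D = 9 - (169 + 68)*((-3)^(3/2) + (15 - 1*1)) = 9 - 237*(-3*I*√3 + (15 - 1)) = 9 - 237*(-3*I*√3 + 14) = 9 - 237*(14 - 3*I*√3) = 9 - (3318 - 711*I*√3) = 9 + (-3318 + 711*I*√3) = -3309 + 711*I*√3 ≈ -3309.0 + 1231.5*I)
Z = -19 (Z = -29 + 10 = -19)
Z + D*(-252) = -19 + (-3309 + 711*I*√3)*(-252) = -19 + (833868 - 179172*I*√3) = 833849 - 179172*I*√3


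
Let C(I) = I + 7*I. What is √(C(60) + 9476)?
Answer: 2*√2489 ≈ 99.780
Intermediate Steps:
C(I) = 8*I
√(C(60) + 9476) = √(8*60 + 9476) = √(480 + 9476) = √9956 = 2*√2489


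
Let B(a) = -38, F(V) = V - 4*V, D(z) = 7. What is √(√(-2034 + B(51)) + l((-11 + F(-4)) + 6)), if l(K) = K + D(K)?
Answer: √(14 + 2*I*√518) ≈ 5.5508 + 4.1002*I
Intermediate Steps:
F(V) = -3*V
l(K) = 7 + K (l(K) = K + 7 = 7 + K)
√(√(-2034 + B(51)) + l((-11 + F(-4)) + 6)) = √(√(-2034 - 38) + (7 + ((-11 - 3*(-4)) + 6))) = √(√(-2072) + (7 + ((-11 + 12) + 6))) = √(2*I*√518 + (7 + (1 + 6))) = √(2*I*√518 + (7 + 7)) = √(2*I*√518 + 14) = √(14 + 2*I*√518)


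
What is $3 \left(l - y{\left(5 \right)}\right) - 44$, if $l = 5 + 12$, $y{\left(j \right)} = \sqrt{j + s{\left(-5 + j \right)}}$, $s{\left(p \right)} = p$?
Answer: $7 - 3 \sqrt{5} \approx 0.2918$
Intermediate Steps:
$y{\left(j \right)} = \sqrt{-5 + 2 j}$ ($y{\left(j \right)} = \sqrt{j + \left(-5 + j\right)} = \sqrt{-5 + 2 j}$)
$l = 17$
$3 \left(l - y{\left(5 \right)}\right) - 44 = 3 \left(17 - \sqrt{-5 + 2 \cdot 5}\right) - 44 = 3 \left(17 - \sqrt{-5 + 10}\right) - 44 = 3 \left(17 - \sqrt{5}\right) - 44 = \left(51 - 3 \sqrt{5}\right) - 44 = 7 - 3 \sqrt{5}$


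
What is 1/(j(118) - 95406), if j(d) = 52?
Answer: -1/95354 ≈ -1.0487e-5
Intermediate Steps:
1/(j(118) - 95406) = 1/(52 - 95406) = 1/(-95354) = -1/95354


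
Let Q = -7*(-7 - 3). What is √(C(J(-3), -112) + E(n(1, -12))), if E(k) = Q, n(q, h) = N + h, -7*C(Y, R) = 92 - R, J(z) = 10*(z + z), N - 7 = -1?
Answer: √2002/7 ≈ 6.3920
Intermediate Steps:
N = 6 (N = 7 - 1 = 6)
J(z) = 20*z (J(z) = 10*(2*z) = 20*z)
C(Y, R) = -92/7 + R/7 (C(Y, R) = -(92 - R)/7 = -92/7 + R/7)
n(q, h) = 6 + h
Q = 70 (Q = -7*(-10) = 70)
E(k) = 70
√(C(J(-3), -112) + E(n(1, -12))) = √((-92/7 + (⅐)*(-112)) + 70) = √((-92/7 - 16) + 70) = √(-204/7 + 70) = √(286/7) = √2002/7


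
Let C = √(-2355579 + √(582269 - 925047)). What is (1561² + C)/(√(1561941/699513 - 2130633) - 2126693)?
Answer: -(2436721 + √(-2355579 + I*√342778))/(2126693 - 2*I*√28959914365073979/233171) ≈ -1.1458 - 0.0015081*I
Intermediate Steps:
C = √(-2355579 + I*√342778) (C = √(-2355579 + √(-342778)) = √(-2355579 + I*√342778) ≈ 0.19 + 1534.8*I)
(1561² + C)/(√(1561941/699513 - 2130633) - 2126693) = (1561² + √(-2355579 + I*√342778))/(√(1561941/699513 - 2130633) - 2126693) = (2436721 + √(-2355579 + I*√342778))/(√(1561941*(1/699513) - 2130633) - 2126693) = (2436721 + √(-2355579 + I*√342778))/(√(520647/233171 - 2130633) - 2126693) = (2436721 + √(-2355579 + I*√342778))/(√(-496801306596/233171) - 2126693) = (2436721 + √(-2355579 + I*√342778))/(2*I*√28959914365073979/233171 - 2126693) = (2436721 + √(-2355579 + I*√342778))/(-2126693 + 2*I*√28959914365073979/233171)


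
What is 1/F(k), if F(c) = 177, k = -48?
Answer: 1/177 ≈ 0.0056497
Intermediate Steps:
1/F(k) = 1/177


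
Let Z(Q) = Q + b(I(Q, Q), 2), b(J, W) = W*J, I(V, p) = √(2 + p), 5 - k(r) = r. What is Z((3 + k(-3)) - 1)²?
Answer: 148 + 80*√3 ≈ 286.56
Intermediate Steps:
k(r) = 5 - r
b(J, W) = J*W
Z(Q) = Q + 2*√(2 + Q) (Z(Q) = Q + √(2 + Q)*2 = Q + 2*√(2 + Q))
Z((3 + k(-3)) - 1)² = (((3 + (5 - 1*(-3))) - 1) + 2*√(2 + ((3 + (5 - 1*(-3))) - 1)))² = (((3 + (5 + 3)) - 1) + 2*√(2 + ((3 + (5 + 3)) - 1)))² = (((3 + 8) - 1) + 2*√(2 + ((3 + 8) - 1)))² = ((11 - 1) + 2*√(2 + (11 - 1)))² = (10 + 2*√(2 + 10))² = (10 + 2*√12)² = (10 + 2*(2*√3))² = (10 + 4*√3)²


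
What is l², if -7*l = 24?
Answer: 576/49 ≈ 11.755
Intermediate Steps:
l = -24/7 (l = -⅐*24 = -24/7 ≈ -3.4286)
l² = (-24/7)² = 576/49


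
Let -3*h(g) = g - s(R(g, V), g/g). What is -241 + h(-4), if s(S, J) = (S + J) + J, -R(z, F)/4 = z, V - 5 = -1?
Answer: -701/3 ≈ -233.67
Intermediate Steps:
V = 4 (V = 5 - 1 = 4)
R(z, F) = -4*z
s(S, J) = S + 2*J (s(S, J) = (J + S) + J = S + 2*J)
h(g) = 2/3 - 5*g/3 (h(g) = -(g - (-4*g + 2*(g/g)))/3 = -(g - (-4*g + 2*1))/3 = -(g - (-4*g + 2))/3 = -(g - (2 - 4*g))/3 = -(g + (-2 + 4*g))/3 = -(-2 + 5*g)/3 = 2/3 - 5*g/3)
-241 + h(-4) = -241 + (2/3 - 5/3*(-4)) = -241 + (2/3 + 20/3) = -241 + 22/3 = -701/3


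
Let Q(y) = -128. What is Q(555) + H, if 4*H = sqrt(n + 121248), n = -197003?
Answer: -128 + I*sqrt(75755)/4 ≈ -128.0 + 68.809*I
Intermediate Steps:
H = I*sqrt(75755)/4 (H = sqrt(-197003 + 121248)/4 = sqrt(-75755)/4 = (I*sqrt(75755))/4 = I*sqrt(75755)/4 ≈ 68.809*I)
Q(555) + H = -128 + I*sqrt(75755)/4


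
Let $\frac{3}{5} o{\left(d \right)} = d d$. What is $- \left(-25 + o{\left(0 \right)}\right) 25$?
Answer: $625$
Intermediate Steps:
$o{\left(d \right)} = \frac{5 d^{2}}{3}$ ($o{\left(d \right)} = \frac{5 d d}{3} = \frac{5 d^{2}}{3}$)
$- \left(-25 + o{\left(0 \right)}\right) 25 = - \left(-25 + \frac{5 \cdot 0^{2}}{3}\right) 25 = - \left(-25 + \frac{5}{3} \cdot 0\right) 25 = - \left(-25 + 0\right) 25 = - \left(-25\right) 25 = \left(-1\right) \left(-625\right) = 625$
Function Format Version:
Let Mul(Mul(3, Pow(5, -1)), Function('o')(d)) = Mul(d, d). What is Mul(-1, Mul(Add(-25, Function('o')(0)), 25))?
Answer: 625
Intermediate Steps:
Function('o')(d) = Mul(Rational(5, 3), Pow(d, 2)) (Function('o')(d) = Mul(Rational(5, 3), Mul(d, d)) = Mul(Rational(5, 3), Pow(d, 2)))
Mul(-1, Mul(Add(-25, Function('o')(0)), 25)) = Mul(-1, Mul(Add(-25, Mul(Rational(5, 3), Pow(0, 2))), 25)) = Mul(-1, Mul(Add(-25, Mul(Rational(5, 3), 0)), 25)) = Mul(-1, Mul(Add(-25, 0), 25)) = Mul(-1, Mul(-25, 25)) = Mul(-1, -625) = 625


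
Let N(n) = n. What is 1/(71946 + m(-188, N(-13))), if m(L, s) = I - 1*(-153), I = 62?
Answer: 1/72161 ≈ 1.3858e-5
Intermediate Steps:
m(L, s) = 215 (m(L, s) = 62 - 1*(-153) = 62 + 153 = 215)
1/(71946 + m(-188, N(-13))) = 1/(71946 + 215) = 1/72161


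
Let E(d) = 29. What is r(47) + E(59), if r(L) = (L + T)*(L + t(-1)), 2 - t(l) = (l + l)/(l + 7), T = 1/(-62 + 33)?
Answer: 68033/29 ≈ 2346.0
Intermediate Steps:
T = -1/29 (T = 1/(-29) = -1/29 ≈ -0.034483)
t(l) = 2 - 2*l/(7 + l) (t(l) = 2 - (l + l)/(l + 7) = 2 - 2*l/(7 + l))
r(L) = (-1/29 + L)*(7/3 + L) (r(L) = (L - 1/29)*(L + 14/(7 - 1)) = (-1/29 + L)*(L + 14/6) = (-1/29 + L)*(L + 14*(1/6)) = (-1/29 + L)*(L + 7/3) = (-1/29 + L)*(7/3 + L))
r(47) + E(59) = (-7/87 + 47**2 + (200/87)*47) + 29 = (-7/87 + 2209 + 9400/87) + 29 = 67192/29 + 29 = 68033/29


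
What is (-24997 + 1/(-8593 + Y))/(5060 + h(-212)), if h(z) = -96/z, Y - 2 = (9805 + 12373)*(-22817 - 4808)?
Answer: -405849036933167/82161055629782 ≈ -4.9397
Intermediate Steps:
Y = -612667248 (Y = 2 + (9805 + 12373)*(-22817 - 4808) = 2 + 22178*(-27625) = 2 - 612667250 = -612667248)
(-24997 + 1/(-8593 + Y))/(5060 + h(-212)) = (-24997 + 1/(-8593 - 612667248))/(5060 - 96/(-212)) = (-24997 + 1/(-612675841))/(5060 - 96*(-1/212)) = (-24997 - 1/612675841)/(5060 + 24/53) = -15315057997478/(612675841*268204/53) = -15315057997478/612675841*53/268204 = -405849036933167/82161055629782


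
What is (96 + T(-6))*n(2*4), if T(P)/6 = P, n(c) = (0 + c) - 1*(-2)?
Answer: 600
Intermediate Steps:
n(c) = 2 + c (n(c) = c + 2 = 2 + c)
T(P) = 6*P
(96 + T(-6))*n(2*4) = (96 + 6*(-6))*(2 + 2*4) = (96 - 36)*(2 + 8) = 60*10 = 600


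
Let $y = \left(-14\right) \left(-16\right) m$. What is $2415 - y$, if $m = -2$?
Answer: $2863$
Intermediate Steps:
$y = -448$ ($y = \left(-14\right) \left(-16\right) \left(-2\right) = 224 \left(-2\right) = -448$)
$2415 - y = 2415 - -448 = 2415 + 448 = 2863$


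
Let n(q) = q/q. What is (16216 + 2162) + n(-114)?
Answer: 18379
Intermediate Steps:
n(q) = 1
(16216 + 2162) + n(-114) = (16216 + 2162) + 1 = 18378 + 1 = 18379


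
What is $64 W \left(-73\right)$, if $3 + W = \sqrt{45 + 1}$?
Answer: $14016 - 4672 \sqrt{46} \approx -17671.0$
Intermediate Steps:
$W = -3 + \sqrt{46}$ ($W = -3 + \sqrt{45 + 1} = -3 + \sqrt{46} \approx 3.7823$)
$64 W \left(-73\right) = 64 \left(-3 + \sqrt{46}\right) \left(-73\right) = \left(-192 + 64 \sqrt{46}\right) \left(-73\right) = 14016 - 4672 \sqrt{46}$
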